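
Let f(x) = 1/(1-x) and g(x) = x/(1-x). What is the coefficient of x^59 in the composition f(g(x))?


First simplify the composition: f(g(x)) = 1/(1 - x/(1-x)) = (1-x)/((1-x) - x) = (1-x)/(1-2x).
Now extract the coefficient. Write (1-x)/(1-2x) = 1/(1-2x) - x/(1-2x).
The coefficient of x^n in 1/(1-2x) is 2^n, and in x/(1-2x) is 2^(n-1) (for n >= 1).
So the coefficient of x^59 is 2^59 - 2^58 = 576460752303423488 - 288230376151711744 = 288230376151711744.

288230376151711744


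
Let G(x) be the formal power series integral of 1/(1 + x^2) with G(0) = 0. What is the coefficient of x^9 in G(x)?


1/(1 + x^2) = sum_{j>=0} (-1)^j x^(2j). Integrating termwise with G(0) = 0:
G(x) = sum_{j>=0} (-1)^j x^(2j+1) / (2j+1) = arctan(x).
Only odd powers are nonzero. For x^9 write 9 = 2*4 + 1, giving
(-1)^4 / 9 = 1/9 = 1/9.

1/9


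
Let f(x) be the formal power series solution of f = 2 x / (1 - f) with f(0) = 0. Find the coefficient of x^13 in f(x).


Apply Lagrange inversion: f = 2 x * phi(f) with phi(t) = 1/(1 - t), so
[x^n] f = 2^n * (1/n) [t^(n-1)] phi(t)^n = 2^n * (1/n) [t^(n-1)] (1 - t)^(-n) = 2^n * (1/n) C(2n - 2, n - 1) = 2^n * C_{n-1}.
For n = 13: C_12 = C(24, 12) / 13 = 2704156/13 = 208012.
With the 2^13 = 8192 factor, the coefficient is 8192 * 208012 = 1704034304.

1704034304


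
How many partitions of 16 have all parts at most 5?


Using the generating function (1-x)^(-1)(1-x^2)^(-1)...(1-x^5)^(-1),
the coefficient of x^16 counts these restricted partitions.
Result = 101

101


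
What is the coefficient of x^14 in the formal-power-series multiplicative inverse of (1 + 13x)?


The inverse is 1/(1 + 13x). Apply the geometric identity 1/(1 - y) = sum_{k>=0} y^k with y = -13x:
1/(1 + 13x) = sum_{k>=0} (-13)^k x^k.
So the coefficient of x^14 is (-13)^14 = 3937376385699289.

3937376385699289


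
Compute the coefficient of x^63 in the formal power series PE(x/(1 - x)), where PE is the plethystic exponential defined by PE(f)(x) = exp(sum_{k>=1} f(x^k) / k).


For f(x) = x/(1 - x) we have
sum_{k>=1} f(x^k) / k = sum_{k>=1} (1/k) * x^k / (1 - x^k) = sum_{k, m >= 1} x^(k m) / k,
which after exponentiating simplifies to
PE(x/(1 - x)) = prod_{k>=1} 1 / (1 - x^k).
This is the generating function for the partition function p(n), so the coefficient of x^63 is p(63).
Computing p(63) by dynamic programming over parts 1, 2, ..., 63: p(63) = 1505499.

1505499


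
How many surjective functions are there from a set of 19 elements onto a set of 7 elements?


By inclusion-exclusion on which target elements are missed, the number of surjections from an n-set onto a k-set is
surj(n, k) = sum_{j=0}^{k} (-1)^j C(k, j) (k - j)^n.
Equivalently surj(n, k) = k! * S(n, k), where S(n, k) is the Stirling number of the second kind.
For n = 19, k = 7:
S(19, 7) = 1492924634839, so
surj = 7! * 1492924634839 = 5040 * 1492924634839 = 7524340159588560.

7524340159588560


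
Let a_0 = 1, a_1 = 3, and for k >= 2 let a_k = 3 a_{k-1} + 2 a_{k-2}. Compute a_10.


Iterating the recurrence forward:
a_0 = 1
a_1 = 3
a_2 = 3*3 + 2*1 = 11
a_3 = 3*11 + 2*3 = 39
a_4 = 3*39 + 2*11 = 139
a_5 = 3*139 + 2*39 = 495
a_6 = 3*495 + 2*139 = 1763
a_7 = 3*1763 + 2*495 = 6279
a_8 = 3*6279 + 2*1763 = 22363
a_9 = 3*22363 + 2*6279 = 79647
a_10 = 3*79647 + 2*22363 = 283667
So a_10 = 283667.

283667


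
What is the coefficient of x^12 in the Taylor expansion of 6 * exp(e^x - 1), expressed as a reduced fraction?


exp(e^x - 1) = sum_{k>=0} Bell_k x^k / k!, where Bell_k is the k-th Bell number.
So the coefficient of x^12 is 6 * Bell_12 / 12!.
Computing: Bell_12 = 4213597 and 12! = 479001600, giving
6 * 4213597/479001600 = 4213597/79833600.

4213597/79833600


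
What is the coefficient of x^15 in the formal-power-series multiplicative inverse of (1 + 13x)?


The inverse is 1/(1 + 13x). Apply the geometric identity 1/(1 - y) = sum_{k>=0} y^k with y = -13x:
1/(1 + 13x) = sum_{k>=0} (-13)^k x^k.
So the coefficient of x^15 is (-13)^15 = -51185893014090757.

-51185893014090757


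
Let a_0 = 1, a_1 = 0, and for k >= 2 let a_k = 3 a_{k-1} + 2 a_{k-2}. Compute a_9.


Iterating the recurrence forward:
a_0 = 1
a_1 = 0
a_2 = 3*0 + 2*1 = 2
a_3 = 3*2 + 2*0 = 6
a_4 = 3*6 + 2*2 = 22
a_5 = 3*22 + 2*6 = 78
a_6 = 3*78 + 2*22 = 278
a_7 = 3*278 + 2*78 = 990
a_8 = 3*990 + 2*278 = 3526
a_9 = 3*3526 + 2*990 = 12558
So a_9 = 12558.

12558


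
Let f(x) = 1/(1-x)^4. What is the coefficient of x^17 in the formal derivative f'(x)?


Differentiate: d/dx [ 1/(1-x)^r ] = r / (1-x)^(r+1).
Here r = 4, so f'(x) = 4 / (1-x)^5.
The expansion of 1/(1-x)^(r+1) has coefficient of x^n equal to C(n+r, r).
So the coefficient of x^17 in f'(x) is
4 * C(21, 4) = 4 * 5985 = 23940

23940


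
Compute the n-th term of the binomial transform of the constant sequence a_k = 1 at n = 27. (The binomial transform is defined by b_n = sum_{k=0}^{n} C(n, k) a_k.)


With a_k = 1 for all k, b_n = sum_{k=0}^{n} C(n, k) = 2^n by the binomial theorem.
For n = 27: 2^27 = 134217728.

134217728


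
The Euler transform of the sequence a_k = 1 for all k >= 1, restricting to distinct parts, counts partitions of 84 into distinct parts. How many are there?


Partitions of 84 into distinct parts can be computed via generating function.
Product (1+x)(1+x^2)(1+x^3)...
The coefficient of x^84 = 111322

111322


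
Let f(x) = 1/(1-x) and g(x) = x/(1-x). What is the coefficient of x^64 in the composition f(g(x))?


First simplify the composition: f(g(x)) = 1/(1 - x/(1-x)) = (1-x)/((1-x) - x) = (1-x)/(1-2x).
Now extract the coefficient. Write (1-x)/(1-2x) = 1/(1-2x) - x/(1-2x).
The coefficient of x^n in 1/(1-2x) is 2^n, and in x/(1-2x) is 2^(n-1) (for n >= 1).
So the coefficient of x^64 is 2^64 - 2^63 = 18446744073709551616 - 9223372036854775808 = 9223372036854775808.

9223372036854775808


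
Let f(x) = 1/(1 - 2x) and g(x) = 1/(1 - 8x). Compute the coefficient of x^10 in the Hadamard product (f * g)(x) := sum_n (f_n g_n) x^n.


f has coefficients f_k = 2^k and g has coefficients g_k = 8^k, so the Hadamard product has coefficient (f*g)_k = 2^k * 8^k = 16^k.
For k = 10: 16^10 = 1099511627776.

1099511627776


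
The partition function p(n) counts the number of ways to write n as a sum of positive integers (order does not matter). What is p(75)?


Using the generating function prod_{k>=1} 1/(1-x^k), we compute p(75).
By dynamic programming over parts 1 through 75:
p(75) = 8118264

8118264


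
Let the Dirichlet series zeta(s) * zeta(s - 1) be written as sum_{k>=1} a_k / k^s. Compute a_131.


Convolution gives a_k = sum_{d | k} d * 1 = sum_{d | k} d = sigma(k), the sum of positive divisors of k.
For k = 131, the divisors are 1, 131, so
sigma(131) = 1 + 131 = 132.

132


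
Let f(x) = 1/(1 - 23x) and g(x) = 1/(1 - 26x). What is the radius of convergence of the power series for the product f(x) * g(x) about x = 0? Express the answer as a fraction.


The radius of 1/(1 - 23x) is 1/23 (nearest singularity at x = 1/23), and the radius of 1/(1 - 26x) is 1/26.
The product f(x)*g(x) = 1/((1 - 23x)(1 - 26x)) has singularities at both 1/23 and 1/26, so its radius of convergence is the distance to the nearest one:
min(1/23, 1/26) = 1/26.

1/26


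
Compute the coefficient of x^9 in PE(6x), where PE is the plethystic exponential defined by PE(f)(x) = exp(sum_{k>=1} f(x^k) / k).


With f(x) = 6x, the exponent is sum_{k>=1} 6 x^k / k = 6 * (-ln(1 - x)). Exponentiating:
PE(6x) = exp(-6 ln(1 - x)) = 1/(1 - x)^6.
By the negative binomial expansion, [x^n] 1/(1 - x)^6 = C(n + 5, 5).
For n = 9: C(14, 5) = 2002.

2002


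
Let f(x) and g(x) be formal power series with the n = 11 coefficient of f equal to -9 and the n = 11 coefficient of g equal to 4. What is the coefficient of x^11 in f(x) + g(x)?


Addition of formal power series is termwise.
The coefficient of x^11 in f + g = -9 + 4
= -5

-5


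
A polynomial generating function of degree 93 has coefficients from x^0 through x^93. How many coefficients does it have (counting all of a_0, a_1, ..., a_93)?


A polynomial of degree 93 takes the form a_0 + a_1 x + ... + a_93 x^93.
The number of coefficients is 93 + 1 = 94.

94


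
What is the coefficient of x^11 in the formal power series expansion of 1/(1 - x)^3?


The expansion 1/(1 - x)^r = sum_{k>=0} C(k + r - 1, r - 1) x^k follows from the multiset / negative-binomial theorem (or from repeated differentiation of the geometric series).
For r = 3 and k = 11:
C(13, 2) = 6227020800 / (2 * 39916800) = 78.

78


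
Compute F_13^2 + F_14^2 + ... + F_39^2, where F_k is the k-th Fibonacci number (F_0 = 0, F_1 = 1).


There is a standard identity sum_{k=0}^{N} F_k^2 = F_N * F_{N+1} (proved inductively from the telescoping relation F_k^2 = F_k F_{k+1} - F_{k-1} F_k). Then
sum_{k=13}^{39} F_k^2 = F_39 F_40 - F_12 F_13.
Computing: F_39 = 63245986, F_40 = 102334155, F_12 = 144, F_13 = 233.
Sum = 63245986 * 102334155 - 144 * 233 = 6472224534418278.

6472224534418278


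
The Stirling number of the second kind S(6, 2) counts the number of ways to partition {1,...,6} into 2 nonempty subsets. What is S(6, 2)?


Using the explicit formula S(n,k) = (1/k!) sum_{j=0}^{k} (-1)^(k-j) C(k,j) j^n:
S(6, 2) = 31
Equivalently, S(n,k) is n! times the coefficient of x^n in the EGF (e^x - 1)^k / k!.

31


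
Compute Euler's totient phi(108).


phi(n) counts integers in [1, n] coprime to n. Using the multiplicative formula phi(n) = n * prod_{p | n} (1 - 1/p):
108 = 2^2 * 3^3, so
phi(108) = 108 * (1 - 1/2) * (1 - 1/3) = 36.

36


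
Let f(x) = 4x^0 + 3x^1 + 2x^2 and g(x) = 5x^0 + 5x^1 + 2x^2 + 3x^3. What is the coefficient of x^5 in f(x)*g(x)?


Cauchy product at x^5:
2*3
= 6

6


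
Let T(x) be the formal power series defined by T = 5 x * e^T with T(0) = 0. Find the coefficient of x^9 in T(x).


Apply the Lagrange inversion formula: if T = 5 x * phi(T) with phi(t) = e^t, then
[x^n] T = 5^n * (1/n) [t^(n-1)] phi(t)^n = 5^n * (1/n) [t^(n-1)] e^(n t) = 5^n * (1/n) * n^(n-1) / (n-1)! = 5^n * n^(n-1) / n!.
When c = 1 this is the Cayley count of rooted labeled trees on n vertices, divided by n!.
For n = 9: 5^9 * 9^8 / 9! = 1953125 * 43046721/362880 = 207594140625/896.

207594140625/896


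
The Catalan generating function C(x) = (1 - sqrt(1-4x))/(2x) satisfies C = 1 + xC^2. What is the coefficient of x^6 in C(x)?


Substituting x -> x scales the n-th coefficient by 1, so [x^6] C(x) = C_6.
C_6 = C(2*6, 6)/(7) = 924/7 = 132.
= 132.

132


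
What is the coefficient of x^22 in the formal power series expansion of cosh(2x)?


The Maclaurin series is cosh(t) = sum_{m>=0} t^(2m) / (2m)!, so substituting t = 2x, only even powers of x are nonzero, with coefficient of x^(2m) equal to 2^(2m) / (2m)!.
For x^22 the coefficient is 2^22/22! = 4194304/1124000727777607680000 = 8/2143861251406875.

8/2143861251406875


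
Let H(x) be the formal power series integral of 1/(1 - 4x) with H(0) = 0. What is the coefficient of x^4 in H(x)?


1/(1 - 4x) = sum_{k>=0} 4^k x^k. Integrating termwise with H(0) = 0:
H(x) = sum_{k>=0} 4^k x^(k+1) / (k+1) = sum_{m>=1} 4^(m-1) x^m / m.
For m = 4: 4^3/4 = 64/4 = 16.

16


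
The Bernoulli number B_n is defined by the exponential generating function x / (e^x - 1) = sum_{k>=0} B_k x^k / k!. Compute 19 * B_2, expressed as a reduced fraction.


Bernoulli numbers can also be computed recursively via B_0 = 1 and sum_{j=0}^{m} C(m+1, j) B_j = 0 for m >= 1. Odd-index Bernoulli numbers vanish for k >= 3.
Computing B_2 = 1/6, so 19 * B_2 = 19 * 1/6 = 19/6.

19/6


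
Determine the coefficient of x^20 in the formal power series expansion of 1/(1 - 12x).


The geometric series identity gives 1/(1 - c x) = sum_{k>=0} c^k x^k, so the coefficient of x^k is c^k.
Here c = 12 and k = 20.
Computing: 12^20 = 3833759992447475122176

3833759992447475122176


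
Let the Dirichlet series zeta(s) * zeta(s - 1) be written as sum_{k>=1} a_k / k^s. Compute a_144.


Convolution gives a_k = sum_{d | k} d * 1 = sum_{d | k} d = sigma(k), the sum of positive divisors of k.
For k = 144, the divisors are 1, 2, 3, 4, 6, 8, 9, 12, 16, 18, 24, 36, 48, 72, 144, so
sigma(144) = 1 + 2 + 3 + 4 + 6 + 8 + 9 + 12 + 16 + 18 + 24 + 36 + 48 + 72 + 144 = 403.

403


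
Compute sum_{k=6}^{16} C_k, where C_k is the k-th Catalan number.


C_6 through C_16: 132, 429, 1430, 4862, 16796, 58786, 208012, 742900, 2674440, 9694845, 35357670
Sum = 132 + 429 + 1430 + 4862 + 16796 + 58786 + 208012 + 742900 + 2674440 + 9694845 + 35357670
= 48760302

48760302


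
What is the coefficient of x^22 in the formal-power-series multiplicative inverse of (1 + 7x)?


The inverse is 1/(1 + 7x). Apply the geometric identity 1/(1 - y) = sum_{k>=0} y^k with y = -7x:
1/(1 + 7x) = sum_{k>=0} (-7)^k x^k.
So the coefficient of x^22 is (-7)^22 = 3909821048582988049.

3909821048582988049


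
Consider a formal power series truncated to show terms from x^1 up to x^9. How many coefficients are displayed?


From x^1 to x^9 inclusive, the count is 9 - 1 + 1 = 9.

9


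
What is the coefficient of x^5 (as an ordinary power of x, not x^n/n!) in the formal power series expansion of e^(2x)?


The exponential series is e^y = sum_{k>=0} y^k / k!. Substituting y = 2x gives
e^(2x) = sum_{k>=0} 2^k x^k / k!.
So the coefficient of x^n is a^n/n! with a = 2, n = 5:
2^5 / 5! = 32/120 = 4/15

4/15


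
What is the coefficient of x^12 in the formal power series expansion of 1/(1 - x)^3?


The expansion 1/(1 - x)^r = sum_{k>=0} C(k + r - 1, r - 1) x^k follows from the multiset / negative-binomial theorem (or from repeated differentiation of the geometric series).
For r = 3 and k = 12:
C(14, 2) = 87178291200 / (2 * 479001600) = 91.

91


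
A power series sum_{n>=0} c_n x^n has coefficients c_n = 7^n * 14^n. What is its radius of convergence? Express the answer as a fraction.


By the root test (Cauchy-Hadamard), the radius is R = 1 / limsup_n |c_n|^(1/n).
Here |c_n|^(1/n) = (7^n * 14^n)^(1/n) = 7 * 14 = 98 for all n.
So R = 1/98 = 1/98.

1/98


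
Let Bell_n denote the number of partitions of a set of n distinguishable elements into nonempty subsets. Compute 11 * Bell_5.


Bell_5 can be computed from the Bell triangle or from Dobinski's identity Bell_n = (1/e) * sum_{k>=0} k^n / k!.
Computing Bell_5 = 52.
Then 11 * 52 = 572.

572


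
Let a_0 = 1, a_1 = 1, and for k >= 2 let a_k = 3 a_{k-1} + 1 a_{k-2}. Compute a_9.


Iterating the recurrence forward:
a_0 = 1
a_1 = 1
a_2 = 3*1 + 1*1 = 4
a_3 = 3*4 + 1*1 = 13
a_4 = 3*13 + 1*4 = 43
a_5 = 3*43 + 1*13 = 142
a_6 = 3*142 + 1*43 = 469
a_7 = 3*469 + 1*142 = 1549
a_8 = 3*1549 + 1*469 = 5116
a_9 = 3*5116 + 1*1549 = 16897
So a_9 = 16897.

16897


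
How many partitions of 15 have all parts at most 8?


Using the generating function (1-x)^(-1)(1-x^2)^(-1)...(1-x^8)^(-1),
the coefficient of x^15 counts these restricted partitions.
Result = 146

146


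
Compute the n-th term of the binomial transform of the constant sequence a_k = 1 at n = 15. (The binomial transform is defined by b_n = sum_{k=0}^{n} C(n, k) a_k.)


With a_k = 1 for all k, b_n = sum_{k=0}^{n} C(n, k) = 2^n by the binomial theorem.
For n = 15: 2^15 = 32768.

32768


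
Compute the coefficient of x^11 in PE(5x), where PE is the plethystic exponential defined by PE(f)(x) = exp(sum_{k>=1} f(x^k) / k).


With f(x) = 5x, the exponent is sum_{k>=1} 5 x^k / k = 5 * (-ln(1 - x)). Exponentiating:
PE(5x) = exp(-5 ln(1 - x)) = 1/(1 - x)^5.
By the negative binomial expansion, [x^n] 1/(1 - x)^5 = C(n + 4, 4).
For n = 11: C(15, 4) = 1365.

1365


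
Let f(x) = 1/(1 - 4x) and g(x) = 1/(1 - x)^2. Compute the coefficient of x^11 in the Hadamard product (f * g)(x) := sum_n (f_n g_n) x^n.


f has coefficients f_k = 4^k. For g = 1/(1 - x)^2 the coefficient is g_k = C(k + 1, 1) = k + 1. The Hadamard coefficient is (f * g)_k = 4^k * (k + 1).
For k = 11: 4^11 * 12 = 4194304 * 12 = 50331648.

50331648


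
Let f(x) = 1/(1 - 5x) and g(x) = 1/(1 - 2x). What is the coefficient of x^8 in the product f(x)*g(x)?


The coefficient of x^n in f*g is the Cauchy product: sum_{k=0}^{n} a^k * b^(n-k).
With a=5, b=2, n=8:
sum_{k=0}^{8} 5^k * 2^(8-k)
= 650871

650871


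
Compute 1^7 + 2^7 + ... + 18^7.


This power sum has a closed form given by Faulhaber's formula
sum_{k=1}^{m} k^p = (1 / (p + 1)) * sum_{j=0}^{p} C(p + 1, j) B_j m^(p + 1 - j),
but for small m direct computation is fastest:
1 + 128 + 2187 + 16384 + 78125 + 279936 + 823543 + 2097152 + 4782969 + 10000000 + 19487171 + 35831808 + 62748517 + 105413504 + 170859375 + 268435456 + 410338673 + 612220032 = 1703414961.

1703414961


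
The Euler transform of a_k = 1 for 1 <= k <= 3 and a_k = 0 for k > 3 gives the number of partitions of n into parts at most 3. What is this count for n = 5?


Partitions of 5 into parts at most 3:
Using generating function (1-x)^(-1)(1-x^2)^(-1)(1-x^3)^(-1),
the coefficient of x^5 = 5

5


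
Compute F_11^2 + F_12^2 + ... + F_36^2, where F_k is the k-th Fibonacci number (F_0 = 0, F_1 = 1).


There is a standard identity sum_{k=0}^{N} F_k^2 = F_N * F_{N+1} (proved inductively from the telescoping relation F_k^2 = F_k F_{k+1} - F_{k-1} F_k). Then
sum_{k=11}^{36} F_k^2 = F_36 F_37 - F_10 F_11.
Computing: F_36 = 14930352, F_37 = 24157817, F_10 = 55, F_11 = 89.
Sum = 14930352 * 24157817 - 55 * 89 = 360684711356689.

360684711356689


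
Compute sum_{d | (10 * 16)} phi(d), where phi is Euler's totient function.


First, 10 * 16 = 160. One classical identity is sum_{d | n} phi(d) = n (each k in [1, n] has a unique gcd with n, and among the k's with gcd(k, n) = n/d there are phi(d) of them). So the sum equals 160. We also verify directly:
Divisors of 160: 1, 2, 4, 5, 8, 10, 16, 20, 32, 40, 80, 160.
phi values: 1, 1, 2, 4, 4, 4, 8, 8, 16, 16, 32, 64.
Sum = 160.

160


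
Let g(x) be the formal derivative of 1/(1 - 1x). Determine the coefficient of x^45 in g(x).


Differentiate termwise: d/dx sum_{k>=0} 1^k x^k = sum_{k>=1} k 1^k x^(k-1) = sum_{j>=0} (j+1) 1^(j+1) x^j.
Equivalently, d/dx [1/(1 - 1x)] = 1/(1 - 1x)^2.
For j = 45: 46 * 1^46 = 46 * 1 = 46.

46


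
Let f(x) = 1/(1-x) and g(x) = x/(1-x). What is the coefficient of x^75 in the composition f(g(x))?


First simplify the composition: f(g(x)) = 1/(1 - x/(1-x)) = (1-x)/((1-x) - x) = (1-x)/(1-2x).
Now extract the coefficient. Write (1-x)/(1-2x) = 1/(1-2x) - x/(1-2x).
The coefficient of x^n in 1/(1-2x) is 2^n, and in x/(1-2x) is 2^(n-1) (for n >= 1).
So the coefficient of x^75 is 2^75 - 2^74 = 37778931862957161709568 - 18889465931478580854784 = 18889465931478580854784.

18889465931478580854784


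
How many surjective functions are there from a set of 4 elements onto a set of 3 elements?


By inclusion-exclusion on which target elements are missed, the number of surjections from an n-set onto a k-set is
surj(n, k) = sum_{j=0}^{k} (-1)^j C(k, j) (k - j)^n.
Equivalently surj(n, k) = k! * S(n, k), where S(n, k) is the Stirling number of the second kind.
For n = 4, k = 3:
S(4, 3) = 6, so
surj = 3! * 6 = 6 * 6 = 36.

36


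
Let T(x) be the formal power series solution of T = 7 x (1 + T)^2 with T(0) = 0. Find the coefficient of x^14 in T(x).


Apply the Lagrange inversion formula: if T = 7 x * phi(T) with phi(t) = (1 + t)^2, then [x^n] T = 7^n * (1/n) [t^(n-1)] phi(t)^n = 7^n * (1/n) [t^(n-1)] (1 + t)^(2n) = 7^n * (1/n) C(2n, n-1).
Using the identity C(2n, n-1) = C(2n, n) * n / (n+1), the unscaled factor equals C(2n, n) / (n+1) = C_n, the n-th Catalan number.
For n = 14: C_14 = C(28, 14) / 15 = 40116600/15 = 2674440.
With the 7^14 = 678223072849 factor, the coefficient is 678223072849 * 2674440 = 1813866914950279560.

1813866914950279560


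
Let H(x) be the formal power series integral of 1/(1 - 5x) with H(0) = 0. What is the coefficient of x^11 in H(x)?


1/(1 - 5x) = sum_{k>=0} 5^k x^k. Integrating termwise with H(0) = 0:
H(x) = sum_{k>=0} 5^k x^(k+1) / (k+1) = sum_{m>=1} 5^(m-1) x^m / m.
For m = 11: 5^10/11 = 9765625/11 = 9765625/11.

9765625/11


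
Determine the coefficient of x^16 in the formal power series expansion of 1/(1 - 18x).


The geometric series identity gives 1/(1 - c x) = sum_{k>=0} c^k x^k, so the coefficient of x^k is c^k.
Here c = 18 and k = 16.
Computing: 18^16 = 121439531096594251776

121439531096594251776


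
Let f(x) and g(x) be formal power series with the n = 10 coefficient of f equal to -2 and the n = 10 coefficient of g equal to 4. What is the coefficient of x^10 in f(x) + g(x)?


Addition of formal power series is termwise.
The coefficient of x^10 in f + g = -2 + 4
= 2

2


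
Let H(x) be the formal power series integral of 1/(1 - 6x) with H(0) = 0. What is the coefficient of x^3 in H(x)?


1/(1 - 6x) = sum_{k>=0} 6^k x^k. Integrating termwise with H(0) = 0:
H(x) = sum_{k>=0} 6^k x^(k+1) / (k+1) = sum_{m>=1} 6^(m-1) x^m / m.
For m = 3: 6^2/3 = 36/3 = 12.

12


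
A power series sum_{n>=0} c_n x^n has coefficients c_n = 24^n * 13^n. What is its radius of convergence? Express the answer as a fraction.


By the root test (Cauchy-Hadamard), the radius is R = 1 / limsup_n |c_n|^(1/n).
Here |c_n|^(1/n) = (24^n * 13^n)^(1/n) = 24 * 13 = 312 for all n.
So R = 1/312 = 1/312.

1/312


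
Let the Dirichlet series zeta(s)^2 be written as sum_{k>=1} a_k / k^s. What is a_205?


The Dirichlet convolution of the constant function 1 with itself gives (1 * 1)(k) = sum_{d | k} 1 = d(k), the number of positive divisors of k.
Since zeta(s) = sum_{k>=1} 1/k^s, we have zeta(s)^2 = sum_{k>=1} d(k)/k^s, so a_k = d(k).
For k = 205: the divisors are 1, 5, 41, 205.
Count = 4.

4


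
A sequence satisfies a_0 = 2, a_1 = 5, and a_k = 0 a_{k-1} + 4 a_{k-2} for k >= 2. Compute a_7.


The characteristic equation is t^2 - 0 t - 4 = 0, with roots r_1 = 2 and r_2 = -2 (so c_1 = r_1 + r_2, c_2 = -r_1 r_2 as required).
One can use the closed form a_n = A r_1^n + B r_2^n, but direct iteration is more reliable:
a_0 = 2, a_1 = 5, a_2 = 8, a_3 = 20, a_4 = 32, a_5 = 80, a_6 = 128, a_7 = 320.
So a_7 = 320.

320


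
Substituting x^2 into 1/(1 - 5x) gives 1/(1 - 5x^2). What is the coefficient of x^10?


The coefficient of x^(2m) in 1/(1 - 5x^2) is 5^m.
With n = 10 = 2*5, the coefficient is 5^5 = 3125.

3125


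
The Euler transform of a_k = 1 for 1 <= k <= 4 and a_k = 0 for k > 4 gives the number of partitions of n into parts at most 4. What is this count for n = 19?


Partitions of 19 into parts at most 4:
Using generating function (1-x)^(-1)(1-x^2)^(-1)...(1-x^4)^(-1),
the coefficient of x^19 = 94

94


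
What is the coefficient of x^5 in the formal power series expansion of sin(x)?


The Maclaurin series is sin(t) = sum_{k>=0} (-1)^k t^(2k+1) / (2k+1)!, so substituting t = x, only odd powers of x are nonzero, with coefficient of x^(2k+1) equal to (-1)^k / (2k+1)!.
Write 5 = 2*2 + 1, giving the coefficient (-1)^2 / 5! = 1/120 = 1/120.

1/120


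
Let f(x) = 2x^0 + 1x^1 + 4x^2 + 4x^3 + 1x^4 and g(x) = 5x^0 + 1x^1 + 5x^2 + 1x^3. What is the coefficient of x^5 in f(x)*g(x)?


Cauchy product at x^5:
4*1 + 4*5 + 1*1
= 25

25


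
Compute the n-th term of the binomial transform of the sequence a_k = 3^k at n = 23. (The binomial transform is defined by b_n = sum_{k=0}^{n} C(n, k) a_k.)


With a_k = 3^k, b_n = sum_{k=0}^{n} C(n, k) 3^k = (1 + 3)^n by the binomial theorem.
For n = 23: (1 + 3)^23 = 4^23 = 70368744177664.

70368744177664


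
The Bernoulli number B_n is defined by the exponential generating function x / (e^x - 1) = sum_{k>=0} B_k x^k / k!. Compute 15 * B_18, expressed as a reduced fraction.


Bernoulli numbers can also be computed recursively via B_0 = 1 and sum_{j=0}^{m} C(m+1, j) B_j = 0 for m >= 1. Odd-index Bernoulli numbers vanish for k >= 3.
Computing B_18 = 43867/798, so 15 * B_18 = 15 * 43867/798 = 219335/266.

219335/266


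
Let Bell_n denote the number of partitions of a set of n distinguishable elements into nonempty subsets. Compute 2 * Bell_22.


Bell_22 can be computed from the Bell triangle or from Dobinski's identity Bell_n = (1/e) * sum_{k>=0} k^n / k!.
Computing Bell_22 = 4506715738447323.
Then 2 * 4506715738447323 = 9013431476894646.

9013431476894646


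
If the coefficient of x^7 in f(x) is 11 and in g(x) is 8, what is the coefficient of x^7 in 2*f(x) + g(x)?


Scalar multiplication scales coefficients: 2 * 11 = 22.
Then add the g coefficient: 22 + 8
= 30

30


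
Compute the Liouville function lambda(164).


The Liouville function is lambda(k) = (-1)^Omega(k), where Omega(k) counts the prime factors of k with multiplicity.
Factoring: 164 = 2 * 2 * 41, so Omega(164) = 3.
lambda(164) = (-1)^3 = -1.

-1


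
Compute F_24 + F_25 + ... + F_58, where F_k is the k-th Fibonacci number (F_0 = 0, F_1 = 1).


Use the identity sum_{k=0}^{N} F_k = F_{N+2} - 1 (which follows from F_{k+2} - F_{k+1} = F_k). Then
sum_{k=24}^{58} F_k = (F_{60} - 1) - (F_{25} - 1) = F_{60} - F_{25}.
Computing: F_{60} = 1548008755920, F_{25} = 75025, so
Sum = 1548008755920 - 75025 = 1548008680895.

1548008680895


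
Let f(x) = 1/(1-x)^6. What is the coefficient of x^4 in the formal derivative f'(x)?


Differentiate: d/dx [ 1/(1-x)^r ] = r / (1-x)^(r+1).
Here r = 6, so f'(x) = 6 / (1-x)^7.
The expansion of 1/(1-x)^(r+1) has coefficient of x^n equal to C(n+r, r).
So the coefficient of x^4 in f'(x) is
6 * C(10, 6) = 6 * 210 = 1260

1260


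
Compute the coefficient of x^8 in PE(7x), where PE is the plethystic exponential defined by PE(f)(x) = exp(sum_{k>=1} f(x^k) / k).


With f(x) = 7x, the exponent is sum_{k>=1} 7 x^k / k = 7 * (-ln(1 - x)). Exponentiating:
PE(7x) = exp(-7 ln(1 - x)) = 1/(1 - x)^7.
By the negative binomial expansion, [x^n] 1/(1 - x)^7 = C(n + 6, 6).
For n = 8: C(14, 6) = 3003.

3003


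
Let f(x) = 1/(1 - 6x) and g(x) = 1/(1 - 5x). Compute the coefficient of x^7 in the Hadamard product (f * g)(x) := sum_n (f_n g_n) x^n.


f has coefficients f_k = 6^k and g has coefficients g_k = 5^k, so the Hadamard product has coefficient (f*g)_k = 6^k * 5^k = 30^k.
For k = 7: 30^7 = 21870000000.

21870000000


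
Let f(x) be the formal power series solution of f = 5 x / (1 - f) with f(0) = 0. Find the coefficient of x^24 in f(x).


Apply Lagrange inversion: f = 5 x * phi(f) with phi(t) = 1/(1 - t), so
[x^n] f = 5^n * (1/n) [t^(n-1)] phi(t)^n = 5^n * (1/n) [t^(n-1)] (1 - t)^(-n) = 5^n * (1/n) C(2n - 2, n - 1) = 5^n * C_{n-1}.
For n = 24: C_23 = C(46, 23) / 24 = 8233430727600/24 = 343059613650.
With the 5^24 = 59604644775390625 factor, the coefficient is 59604644775390625 * 343059613650 = 20447946408390998840332031250.

20447946408390998840332031250


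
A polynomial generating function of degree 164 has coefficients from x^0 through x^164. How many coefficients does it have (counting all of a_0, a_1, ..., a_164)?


A polynomial of degree 164 takes the form a_0 + a_1 x + ... + a_164 x^164.
The number of coefficients is 164 + 1 = 165.

165


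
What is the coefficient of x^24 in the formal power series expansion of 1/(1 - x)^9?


The negative binomial / multiset identity is
1/(1 - x)^r = sum_{k>=0} C(k + r - 1, r - 1) x^k.
Here r = 9 and k = 24, so the coefficient is
C(24 + 8, 8) = C(32, 8)
= 10518300

10518300


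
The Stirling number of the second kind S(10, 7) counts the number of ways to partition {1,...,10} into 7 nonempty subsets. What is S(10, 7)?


Using the explicit formula S(n,k) = (1/k!) sum_{j=0}^{k} (-1)^(k-j) C(k,j) j^n:
S(10, 7) = 5880
Equivalently, S(n,k) is n! times the coefficient of x^n in the EGF (e^x - 1)^k / k!.

5880


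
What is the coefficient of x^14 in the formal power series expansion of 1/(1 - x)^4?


The expansion 1/(1 - x)^r = sum_{k>=0} C(k + r - 1, r - 1) x^k follows from the multiset / negative-binomial theorem (or from repeated differentiation of the geometric series).
For r = 4 and k = 14:
C(17, 3) = 355687428096000 / (6 * 87178291200) = 680.

680


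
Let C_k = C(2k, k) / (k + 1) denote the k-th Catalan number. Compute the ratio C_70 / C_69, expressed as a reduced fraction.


Using C_k = (2k)! / (k! (k+1)!), the ratio C_{k+1}/C_k simplifies to
C_{k+1}/C_k = [(2k+2)! / ((k+1)! (k+2)!)] * [k! (k+1)! / (2k)!]
 = (2k+2)(2k+1) / ((k+1)(k+2)) = 2(2k+1) / (k+2).
For k = 69: 2(2*69 + 1) / (69 + 2) = 278/71 = 278/71.

278/71


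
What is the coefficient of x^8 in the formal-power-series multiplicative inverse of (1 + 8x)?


The inverse is 1/(1 + 8x). Apply the geometric identity 1/(1 - y) = sum_{k>=0} y^k with y = -8x:
1/(1 + 8x) = sum_{k>=0} (-8)^k x^k.
So the coefficient of x^8 is (-8)^8 = 16777216.

16777216


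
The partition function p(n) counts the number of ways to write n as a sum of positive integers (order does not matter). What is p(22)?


Using the generating function prod_{k>=1} 1/(1-x^k), we compute p(22).
By dynamic programming over parts 1 through 22:
p(22) = 1002

1002


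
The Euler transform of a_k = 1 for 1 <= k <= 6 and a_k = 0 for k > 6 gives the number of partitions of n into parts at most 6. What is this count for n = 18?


Partitions of 18 into parts at most 6:
Using generating function (1-x)^(-1)(1-x^2)^(-1)...(1-x^6)^(-1),
the coefficient of x^18 = 199

199


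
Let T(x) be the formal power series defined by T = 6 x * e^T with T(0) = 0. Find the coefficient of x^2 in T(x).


Apply the Lagrange inversion formula: if T = 6 x * phi(T) with phi(t) = e^t, then
[x^n] T = 6^n * (1/n) [t^(n-1)] phi(t)^n = 6^n * (1/n) [t^(n-1)] e^(n t) = 6^n * (1/n) * n^(n-1) / (n-1)! = 6^n * n^(n-1) / n!.
When c = 1 this is the Cayley count of rooted labeled trees on n vertices, divided by n!.
For n = 2: 6^2 * 2^1 / 2! = 36 * 2/2 = 36.

36


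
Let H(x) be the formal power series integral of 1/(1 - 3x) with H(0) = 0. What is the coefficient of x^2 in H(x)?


1/(1 - 3x) = sum_{k>=0} 3^k x^k. Integrating termwise with H(0) = 0:
H(x) = sum_{k>=0} 3^k x^(k+1) / (k+1) = sum_{m>=1} 3^(m-1) x^m / m.
For m = 2: 3^1/2 = 3/2 = 3/2.

3/2


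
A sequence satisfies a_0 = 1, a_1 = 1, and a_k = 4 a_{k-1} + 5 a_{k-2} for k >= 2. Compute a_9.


The characteristic equation is t^2 - 4 t - 5 = 0, with roots r_1 = 5 and r_2 = -1 (so c_1 = r_1 + r_2, c_2 = -r_1 r_2 as required).
One can use the closed form a_n = A r_1^n + B r_2^n, but direct iteration is more reliable:
a_0 = 1, a_1 = 1, a_2 = 9, a_3 = 41, a_4 = 209, a_5 = 1041, a_6 = 5209, a_7 = 26041, a_8 = 130209, a_9 = 651041.
So a_9 = 651041.

651041


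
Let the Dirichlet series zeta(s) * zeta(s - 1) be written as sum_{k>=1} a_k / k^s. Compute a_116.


Convolution gives a_k = sum_{d | k} d * 1 = sum_{d | k} d = sigma(k), the sum of positive divisors of k.
For k = 116, the divisors are 1, 2, 4, 29, 58, 116, so
sigma(116) = 1 + 2 + 4 + 29 + 58 + 116 = 210.

210


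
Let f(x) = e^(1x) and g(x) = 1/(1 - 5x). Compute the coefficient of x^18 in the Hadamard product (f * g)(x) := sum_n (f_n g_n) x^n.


Expanding: f_k = 1^k/k! (from e^(1x)) and g_k = 5^k (from 1/(1 - 5x)). So the Hadamard coefficient (f * g)_k = 1^k 5^k / k! = (5)^k / k!.
For k = 18: 5^18/18! = 3814697265625/6402373705728000 = 30517578125/51218989645824.

30517578125/51218989645824


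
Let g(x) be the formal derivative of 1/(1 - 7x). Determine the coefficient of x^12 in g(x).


Differentiate termwise: d/dx sum_{k>=0} 7^k x^k = sum_{k>=1} k 7^k x^(k-1) = sum_{j>=0} (j+1) 7^(j+1) x^j.
Equivalently, d/dx [1/(1 - 7x)] = 7/(1 - 7x)^2.
For j = 12: 13 * 7^13 = 13 * 96889010407 = 1259557135291.

1259557135291


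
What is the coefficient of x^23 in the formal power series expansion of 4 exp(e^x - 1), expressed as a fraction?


exp(e^x - 1) is the exponential generating function for the Bell numbers Bell_k: exp(e^x - 1) = sum_{k>=0} Bell_k x^k / k!.
So the coefficient of x^23 in 4 exp(e^x - 1) is 4 Bell_23 / 23!.
Computing: Bell_23 = 44152005855084346 and 23! = 25852016738884976640000, giving
4 * 44152005855084346/25852016738884976640000 = 22076002927542173/3231502092360622080000.

22076002927542173/3231502092360622080000


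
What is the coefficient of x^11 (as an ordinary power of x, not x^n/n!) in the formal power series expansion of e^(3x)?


The exponential series is e^y = sum_{k>=0} y^k / k!. Substituting y = 3x gives
e^(3x) = sum_{k>=0} 3^k x^k / k!.
So the coefficient of x^n is a^n/n! with a = 3, n = 11:
3^11 / 11! = 177147/39916800 = 2187/492800

2187/492800


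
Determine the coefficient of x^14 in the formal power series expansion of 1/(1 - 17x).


The geometric series identity gives 1/(1 - c x) = sum_{k>=0} c^k x^k, so the coefficient of x^k is c^k.
Here c = 17 and k = 14.
Computing: 17^14 = 168377826559400929

168377826559400929


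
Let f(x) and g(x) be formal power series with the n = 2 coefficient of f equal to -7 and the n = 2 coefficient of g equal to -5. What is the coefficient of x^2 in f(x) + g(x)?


Addition of formal power series is termwise.
The coefficient of x^2 in f + g = -7 + -5
= -12

-12


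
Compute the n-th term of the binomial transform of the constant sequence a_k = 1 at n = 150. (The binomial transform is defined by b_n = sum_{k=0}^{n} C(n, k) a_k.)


With a_k = 1 for all k, b_n = sum_{k=0}^{n} C(n, k) = 2^n by the binomial theorem.
For n = 150: 2^150 = 1427247692705959881058285969449495136382746624.

1427247692705959881058285969449495136382746624


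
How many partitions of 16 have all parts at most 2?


Using the generating function (1-x)^(-1)(1-x^2)^(-1),
the coefficient of x^16 counts these restricted partitions.
Result = 9

9


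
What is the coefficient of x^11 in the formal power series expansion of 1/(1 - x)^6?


The expansion 1/(1 - x)^r = sum_{k>=0} C(k + r - 1, r - 1) x^k follows from the multiset / negative-binomial theorem (or from repeated differentiation of the geometric series).
For r = 6 and k = 11:
C(16, 5) = 20922789888000 / (120 * 39916800) = 4368.

4368


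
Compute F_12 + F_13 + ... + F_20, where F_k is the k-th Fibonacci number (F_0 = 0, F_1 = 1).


Use the identity sum_{k=0}^{N} F_k = F_{N+2} - 1 (which follows from F_{k+2} - F_{k+1} = F_k). Then
sum_{k=12}^{20} F_k = (F_{22} - 1) - (F_{13} - 1) = F_{22} - F_{13}.
Computing: F_{22} = 17711, F_{13} = 233, so
Sum = 17711 - 233 = 17478.

17478


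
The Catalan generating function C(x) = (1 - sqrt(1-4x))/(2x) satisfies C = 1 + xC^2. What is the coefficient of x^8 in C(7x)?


Substituting x -> 7x scales the n-th coefficient by 7^n, so [x^8] C(7x) = 7^8 * C_8.
C_8 = C(2*8, 8)/(9) = 12870/9 = 1430.
So 7^8 * 1430 = 5764801 * 1430 = 8243665430.

8243665430


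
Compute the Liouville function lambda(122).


The Liouville function is lambda(k) = (-1)^Omega(k), where Omega(k) counts the prime factors of k with multiplicity.
Factoring: 122 = 2 * 61, so Omega(122) = 2.
lambda(122) = (-1)^2 = 1.

1


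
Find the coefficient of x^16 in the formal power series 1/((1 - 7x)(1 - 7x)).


By partial fractions or Cauchy convolution:
The coefficient equals sum_{k=0}^{16} 7^k * 7^(16-k).
= 564959819683217

564959819683217


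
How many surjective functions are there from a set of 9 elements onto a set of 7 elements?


By inclusion-exclusion on which target elements are missed, the number of surjections from an n-set onto a k-set is
surj(n, k) = sum_{j=0}^{k} (-1)^j C(k, j) (k - j)^n.
Equivalently surj(n, k) = k! * S(n, k), where S(n, k) is the Stirling number of the second kind.
For n = 9, k = 7:
S(9, 7) = 462, so
surj = 7! * 462 = 5040 * 462 = 2328480.

2328480


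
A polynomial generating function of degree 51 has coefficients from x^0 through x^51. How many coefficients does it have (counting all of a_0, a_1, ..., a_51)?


A polynomial of degree 51 takes the form a_0 + a_1 x + ... + a_51 x^51.
The number of coefficients is 51 + 1 = 52.

52


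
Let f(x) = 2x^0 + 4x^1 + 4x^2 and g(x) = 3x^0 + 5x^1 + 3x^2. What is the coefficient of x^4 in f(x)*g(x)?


Cauchy product at x^4:
4*3
= 12

12


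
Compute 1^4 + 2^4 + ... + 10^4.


This power sum has a closed form given by Faulhaber's formula
sum_{k=1}^{m} k^p = (1 / (p + 1)) * sum_{j=0}^{p} C(p + 1, j) B_j m^(p + 1 - j),
but for small m direct computation is fastest:
1 + 16 + 81 + 256 + 625 + 1296 + 2401 + 4096 + 6561 + 10000 = 25333.

25333


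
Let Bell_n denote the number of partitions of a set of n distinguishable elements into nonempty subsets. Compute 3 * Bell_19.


Bell_19 can be computed from the Bell triangle or from Dobinski's identity Bell_n = (1/e) * sum_{k>=0} k^n / k!.
Computing Bell_19 = 5832742205057.
Then 3 * 5832742205057 = 17498226615171.

17498226615171


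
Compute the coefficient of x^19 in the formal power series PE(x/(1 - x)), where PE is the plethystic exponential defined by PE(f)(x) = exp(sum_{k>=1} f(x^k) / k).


For f(x) = x/(1 - x) we have
sum_{k>=1} f(x^k) / k = sum_{k>=1} (1/k) * x^k / (1 - x^k) = sum_{k, m >= 1} x^(k m) / k,
which after exponentiating simplifies to
PE(x/(1 - x)) = prod_{k>=1} 1 / (1 - x^k).
This is the generating function for the partition function p(n), so the coefficient of x^19 is p(19).
Computing p(19) by dynamic programming over parts 1, 2, ..., 19: p(19) = 490.

490


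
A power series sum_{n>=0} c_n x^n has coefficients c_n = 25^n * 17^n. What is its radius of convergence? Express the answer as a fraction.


By the root test (Cauchy-Hadamard), the radius is R = 1 / limsup_n |c_n|^(1/n).
Here |c_n|^(1/n) = (25^n * 17^n)^(1/n) = 25 * 17 = 425 for all n.
So R = 1/425 = 1/425.

1/425


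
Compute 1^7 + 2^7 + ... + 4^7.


This power sum has a closed form given by Faulhaber's formula
sum_{k=1}^{m} k^p = (1 / (p + 1)) * sum_{j=0}^{p} C(p + 1, j) B_j m^(p + 1 - j),
but for small m direct computation is fastest:
1 + 128 + 2187 + 16384 = 18700.

18700


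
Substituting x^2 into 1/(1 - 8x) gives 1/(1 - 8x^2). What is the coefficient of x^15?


Since 1/(1 - 8x^2) only has even powers of x,
the coefficient of x^15 (odd) is 0.

0


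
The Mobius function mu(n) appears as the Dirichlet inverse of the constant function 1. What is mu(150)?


150 has a squared prime factor, so mu(150) = 0.
Factorization reveals a repeated prime.

0


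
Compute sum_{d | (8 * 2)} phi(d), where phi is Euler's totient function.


First, 8 * 2 = 16. One classical identity is sum_{d | n} phi(d) = n (each k in [1, n] has a unique gcd with n, and among the k's with gcd(k, n) = n/d there are phi(d) of them). So the sum equals 16. We also verify directly:
Divisors of 16: 1, 2, 4, 8, 16.
phi values: 1, 1, 2, 4, 8.
Sum = 16.

16


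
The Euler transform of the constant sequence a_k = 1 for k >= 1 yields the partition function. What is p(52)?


The Euler transform converts the sequence a_k = 1 into the number of integer partitions.
Using the recurrence or dynamic programming:
p(52) = 281589

281589


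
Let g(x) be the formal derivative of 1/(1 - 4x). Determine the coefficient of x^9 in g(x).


Differentiate termwise: d/dx sum_{k>=0} 4^k x^k = sum_{k>=1} k 4^k x^(k-1) = sum_{j>=0} (j+1) 4^(j+1) x^j.
Equivalently, d/dx [1/(1 - 4x)] = 4/(1 - 4x)^2.
For j = 9: 10 * 4^10 = 10 * 1048576 = 10485760.

10485760


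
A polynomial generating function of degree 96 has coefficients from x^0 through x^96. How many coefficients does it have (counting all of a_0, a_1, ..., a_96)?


A polynomial of degree 96 takes the form a_0 + a_1 x + ... + a_96 x^96.
The number of coefficients is 96 + 1 = 97.

97


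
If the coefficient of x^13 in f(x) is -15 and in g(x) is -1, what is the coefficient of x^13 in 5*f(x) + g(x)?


Scalar multiplication scales coefficients: 5 * -15 = -75.
Then add the g coefficient: -75 + -1
= -76

-76


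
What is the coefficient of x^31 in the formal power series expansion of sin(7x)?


The Maclaurin series is sin(t) = sum_{k>=0} (-1)^k t^(2k+1) / (2k+1)!, so substituting t = 7x, only odd powers of x are nonzero, with coefficient of x^(2k+1) equal to (-1)^k 7^(2k+1) / (2k+1)!.
Write 31 = 2*15 + 1, giving the coefficient (-1)^15 * 7^31 / 31! = -157775382034845806615042743/8222838654177922817725562880000000 = -65712362363534280139543/3424755790994553443450880000000.

-65712362363534280139543/3424755790994553443450880000000
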